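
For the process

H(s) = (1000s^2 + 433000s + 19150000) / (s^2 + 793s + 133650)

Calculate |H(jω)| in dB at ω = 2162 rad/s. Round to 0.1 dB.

Substitute s = j2162:
Numerator: 1000(j2162)^2 + 433000(j2162) + 19150000 = -4655094000 + j936146000
Denominator: (j2162)^2 + 793(j2162) + 133650 = -4540594 + j1714466
|N| = √(4655094000² + 936146000²) ≈ 4.7483e+09, ∠N ≈ 168.63°
|D| = √(4540594² + 1714466²) ≈ 4.8535e+06, ∠D ≈ 159.31°
|H| = 4.7483e+09 / 4.8535e+06 ≈ 978.32
Gain = 20 log₁₀(978.32) ≈ 59.81 dB

59.8 dB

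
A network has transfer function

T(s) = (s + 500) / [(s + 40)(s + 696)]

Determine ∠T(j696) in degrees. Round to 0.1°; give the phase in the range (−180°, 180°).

At s = jω = j696:
zero (s+500): 500 + j696 → |·| = √(500²+696²) = √734416 ≈ 856.98, ∠ = arctan(696/500) ≈ 54.31°
pole (s+40): 40 + j696 → |·| = √(40²+696²) = √486016 ≈ 697.15, ∠ = arctan(696/40) ≈ 86.71°
pole (s+696): 696 + j696 → |·| = √(696²+696²) = √968832 ≈ 984.29, ∠ = arctan(696/696) ≈ 45.00°
∠T = 54.31° − 131.71° = -77.40°

-77.4°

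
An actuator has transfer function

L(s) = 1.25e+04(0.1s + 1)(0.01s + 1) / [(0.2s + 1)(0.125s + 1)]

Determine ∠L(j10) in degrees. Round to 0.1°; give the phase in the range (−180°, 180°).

At ω = 10 rad/s:
zero (1 + j10·0.1) = 1 + j1 → |·| ≈ 1.4142, ∠ ≈ 45.00°
zero (1 + j10·0.01) = 1 + j0.1 → |·| ≈ 1.005, ∠ ≈ 5.71°
pole (1 + j10·0.2) = 1 + j2 → |·| ≈ 2.2361, ∠ ≈ 63.43°
pole (1 + j10·0.125) = 1 + j1.25 → |·| ≈ 1.6008, ∠ ≈ 51.34°
∠L = (45.00° + 5.71°) − (63.43° + 51.34°) = -64.06°

-64.1°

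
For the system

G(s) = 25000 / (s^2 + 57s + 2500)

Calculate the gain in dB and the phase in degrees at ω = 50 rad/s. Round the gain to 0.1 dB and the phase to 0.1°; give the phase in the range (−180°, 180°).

18.9 dB, -90.0°

At s = jω = j50:
quadratic: (j50)² + 57·j50 + 2500 = 0 + j2850 → |·| ≈ 2850, ∠ ≈ 90.00°
|G| = 25000 / 2850 ≈ 8.7719
Gain = 20 log₁₀(8.7719) ≈ 18.86 dB
∠G = 0.00° − 90.00° = -90.00°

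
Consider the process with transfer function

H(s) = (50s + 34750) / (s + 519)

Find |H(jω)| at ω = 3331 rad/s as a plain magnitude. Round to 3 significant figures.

Substitute s = j3331:
Numerator: 50(j3331) + 34750 = 34750 + j166550
Denominator: (j3331) + 519 = 519 + j3331
|N| = √(34750² + 166550²) ≈ 1.7014e+05, ∠N ≈ 78.21°
|D| = √(519² + 3331²) ≈ 3371.2, ∠D ≈ 81.14°
|H| = 1.7014e+05 / 3371.2 ≈ 50.469

50.5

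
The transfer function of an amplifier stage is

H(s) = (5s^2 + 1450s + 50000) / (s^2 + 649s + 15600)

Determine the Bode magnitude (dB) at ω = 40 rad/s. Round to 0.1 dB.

7.7 dB

Substitute s = j40:
Numerator: 5(j40)^2 + 1450(j40) + 50000 = 42000 + j58000
Denominator: (j40)^2 + 649(j40) + 15600 = 14000 + j25960
|N| = √(42000² + 58000²) ≈ 71610, ∠N ≈ 54.09°
|D| = √(14000² + 25960²) ≈ 29494, ∠D ≈ 61.66°
|H| = 71610 / 29494 ≈ 2.428
Gain = 20 log₁₀(2.428) ≈ 7.70 dB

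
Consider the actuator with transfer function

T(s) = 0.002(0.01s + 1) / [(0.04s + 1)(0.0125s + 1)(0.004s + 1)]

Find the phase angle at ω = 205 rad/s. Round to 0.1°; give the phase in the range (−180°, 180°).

At ω = 205 rad/s:
zero (1 + j205·0.01) = 1 + j2.05 → |·| ≈ 2.2809, ∠ ≈ 64.00°
pole (1 + j205·0.04) = 1 + j8.2 → |·| ≈ 8.2608, ∠ ≈ 83.05°
pole (1 + j205·0.0125) = 1 + j2.5625 → |·| ≈ 2.7507, ∠ ≈ 68.68°
pole (1 + j205·0.004) = 1 + j0.82 → |·| ≈ 1.2932, ∠ ≈ 39.35°
∠T = (64.00°) − (83.05° + 68.68° + 39.35°) = -127.08°

-127.1°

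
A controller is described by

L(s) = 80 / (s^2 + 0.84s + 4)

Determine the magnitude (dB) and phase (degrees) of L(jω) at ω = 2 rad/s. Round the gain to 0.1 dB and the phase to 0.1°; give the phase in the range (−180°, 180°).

33.6 dB, -90.0°

At s = jω = j2:
quadratic: (j2)² + 0.84·j2 + 4 = 0 + j1.68 → |·| ≈ 1.68, ∠ ≈ 90.00°
|L| = 80 / 1.68 ≈ 47.619
Gain = 20 log₁₀(47.619) ≈ 33.56 dB
∠L = 0.00° − 90.00° = -90.00°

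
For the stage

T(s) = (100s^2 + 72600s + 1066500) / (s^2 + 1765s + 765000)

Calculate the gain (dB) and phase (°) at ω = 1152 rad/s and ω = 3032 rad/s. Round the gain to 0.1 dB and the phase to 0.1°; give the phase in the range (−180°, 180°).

Substitute s = j1152:
Numerator: 100(j1152)^2 + 72600(j1152) + 1066500 = -131643900 + j83635200
Denominator: (j1152)^2 + 1765(j1152) + 765000 = -562104 + j2033280
|N| = √(131643900² + 83635200²) ≈ 1.5596e+08, ∠N ≈ 147.57°
|D| = √(562104² + 2033280²) ≈ 2.1095e+06, ∠D ≈ 105.45°
|T| = 1.5596e+08 / 2.1095e+06 ≈ 73.932
Gain = 20 log₁₀(73.932) ≈ 37.38 dB
∠T = 147.57° − 105.45° = 42.12°

Substitute s = j3032:
Numerator: 100(j3032)^2 + 72600(j3032) + 1066500 = -918235900 + j220123200
Denominator: (j3032)^2 + 1765(j3032) + 765000 = -8428024 + j5351480
|N| = √(918235900² + 220123200²) ≈ 9.4425e+08, ∠N ≈ 166.52°
|D| = √(8428024² + 5351480²) ≈ 9.9835e+06, ∠D ≈ 147.59°
|T| = 9.4425e+08 / 9.9835e+06 ≈ 94.581
Gain = 20 log₁₀(94.581) ≈ 39.52 dB
∠T = 166.52° − 147.59° = 18.93°

ω = 1152: 37.4 dB, 42.1°; ω = 3032: 39.5 dB, 18.9°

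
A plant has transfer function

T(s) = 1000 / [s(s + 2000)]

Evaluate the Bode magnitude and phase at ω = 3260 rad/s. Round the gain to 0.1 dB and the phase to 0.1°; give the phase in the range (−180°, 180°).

At s = jω = j3260:
pole (s+2000): 2000 + j3260 → |·| = √(2000²+3260²) = √14627600 ≈ 3824.6, ∠ = arctan(3260/2000) ≈ 58.47°
pole at origin: |s| = 3260, ∠ = 90.00° (in denominator)
|T| = 1000 / 1.2468e+07 ≈ 8.0205e-05
Gain = 20 log₁₀(8.0205e-05) ≈ -81.92 dB
∠T = 0.00° − 148.47° = -148.47°

-81.9 dB, -148.5°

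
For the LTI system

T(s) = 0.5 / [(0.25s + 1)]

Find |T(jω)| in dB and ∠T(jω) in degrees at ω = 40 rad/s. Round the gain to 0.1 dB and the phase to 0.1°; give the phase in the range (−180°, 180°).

-26.1 dB, -84.3°

At ω = 40 rad/s:
pole (1 + j40·0.25) = 1 + j10 → |·| ≈ 10.05, ∠ ≈ 84.29°
|T| = 0.5 · 1 / (10.05) ≈ 0.049751
Gain = 20 log₁₀(0.049751) ≈ -26.06 dB
∠T = (0°) − (84.29°) = -84.29°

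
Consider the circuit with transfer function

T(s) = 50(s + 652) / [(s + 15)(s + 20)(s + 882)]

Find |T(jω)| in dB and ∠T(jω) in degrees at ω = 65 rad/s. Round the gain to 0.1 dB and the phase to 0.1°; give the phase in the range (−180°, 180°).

At s = jω = j65:
zero (s+652): 652 + j65 → |·| = √(652²+65²) = √429329 ≈ 655.23, ∠ = arctan(65/652) ≈ 5.69°
pole (s+15): 15 + j65 → |·| = √(15²+65²) = √4450 ≈ 66.708, ∠ = arctan(65/15) ≈ 77.01°
pole (s+20): 20 + j65 → |·| = √(20²+65²) = √4625 ≈ 68.007, ∠ = arctan(65/20) ≈ 72.90°
pole (s+882): 882 + j65 → |·| = √(882²+65²) = √782149 ≈ 884.39, ∠ = arctan(65/882) ≈ 4.21°
|T| = 50 · 655.23 / 4.0121e+06 ≈ 0.0081657
Gain = 20 log₁₀(0.0081657) ≈ -41.76 dB
∠T = 5.69° − 154.12° = -148.43°

-41.8 dB, -148.4°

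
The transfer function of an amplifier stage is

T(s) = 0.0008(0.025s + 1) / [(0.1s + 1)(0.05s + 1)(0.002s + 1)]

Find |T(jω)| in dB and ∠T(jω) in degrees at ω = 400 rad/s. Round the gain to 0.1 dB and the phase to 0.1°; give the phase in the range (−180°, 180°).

At ω = 400 rad/s:
zero (1 + j400·0.025) = 1 + j10 → |·| ≈ 10.05, ∠ ≈ 84.29°
pole (1 + j400·0.1) = 1 + j40 → |·| ≈ 40.012, ∠ ≈ 88.57°
pole (1 + j400·0.05) = 1 + j20 → |·| ≈ 20.025, ∠ ≈ 87.14°
pole (1 + j400·0.002) = 1 + j0.8 → |·| ≈ 1.2806, ∠ ≈ 38.66°
|T| = 0.0008 · 10.05 / (40.012 · 20.025 · 1.2806) ≈ 7.8357e-06
Gain = 20 log₁₀(7.8357e-06) ≈ -102.12 dB
∠T = (84.29°) − (88.57° + 87.14° + 38.66°) = -130.08°

-102.1 dB, -130.1°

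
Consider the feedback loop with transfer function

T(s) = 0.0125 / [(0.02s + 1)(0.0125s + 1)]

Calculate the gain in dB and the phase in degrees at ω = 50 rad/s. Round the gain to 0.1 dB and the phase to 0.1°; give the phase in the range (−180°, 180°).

At ω = 50 rad/s:
pole (1 + j50·0.02) = 1 + j1 → |·| ≈ 1.4142, ∠ ≈ 45.00°
pole (1 + j50·0.0125) = 1 + j0.625 → |·| ≈ 1.1792, ∠ ≈ 32.01°
|T| = 0.0125 · 1 / (1.4142 · 1.1792) ≈ 0.0074957
Gain = 20 log₁₀(0.0074957) ≈ -42.50 dB
∠T = (0°) − (45.00° + 32.01°) = -77.01°

-42.5 dB, -77.0°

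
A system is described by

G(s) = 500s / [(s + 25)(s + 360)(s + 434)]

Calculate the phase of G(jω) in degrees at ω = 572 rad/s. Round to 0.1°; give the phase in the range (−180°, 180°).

-108.1°

At s = jω = j572:
zero at origin: s = j572 → |·| = 572, ∠ = 90.00°
pole (s+25): 25 + j572 → |·| = √(25²+572²) = √327809 ≈ 572.55, ∠ = arctan(572/25) ≈ 87.50°
pole (s+360): 360 + j572 → |·| = √(360²+572²) = √456784 ≈ 675.86, ∠ = arctan(572/360) ≈ 57.81°
pole (s+434): 434 + j572 → |·| = √(434²+572²) = √515540 ≈ 718.01, ∠ = arctan(572/434) ≈ 52.81°
∠G = 90.00° − 198.12° = -108.12°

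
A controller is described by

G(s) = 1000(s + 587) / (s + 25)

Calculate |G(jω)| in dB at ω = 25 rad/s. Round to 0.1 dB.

At s = jω = j25:
zero (s+587): 587 + j25 → |·| = √(587²+25²) = √345194 ≈ 587.53, ∠ = arctan(25/587) ≈ 2.44°
pole (s+25): 25 + j25 → |·| = √(25²+25²) = √1250 ≈ 35.355, ∠ = arctan(25/25) ≈ 45.00°
|G| = 1000 · 587.53 / 35.355 ≈ 16618
Gain = 20 log₁₀(16618) ≈ 84.41 dB

84.4 dB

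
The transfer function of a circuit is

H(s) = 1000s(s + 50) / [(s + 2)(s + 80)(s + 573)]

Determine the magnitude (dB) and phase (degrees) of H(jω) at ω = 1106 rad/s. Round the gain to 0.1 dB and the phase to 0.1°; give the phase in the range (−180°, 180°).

At s = jω = j1106:
zero (s+50): 50 + j1106 → |·| = √(50²+1106²) = √1225736 ≈ 1107.1, ∠ = arctan(1106/50) ≈ 87.41°
zero at origin: s = j1106 → |·| = 1106, ∠ = 90.00°
pole (s+2): 2 + j1106 → |·| = √(2²+1106²) = √1223240 ≈ 1106, ∠ = arctan(1106/2) ≈ 89.90°
pole (s+80): 80 + j1106 → |·| = √(80²+1106²) = √1229636 ≈ 1108.9, ∠ = arctan(1106/80) ≈ 85.86°
pole (s+573): 573 + j1106 → |·| = √(573²+1106²) = √1551565 ≈ 1245.6, ∠ = arctan(1106/573) ≈ 62.61°
|H| = 1000 · 1.2245e+06 / 1.5277e+09 ≈ 0.80153
Gain = 20 log₁₀(0.80153) ≈ -1.92 dB
∠H = 177.41° − 238.37° = -60.96°

-1.9 dB, -61.0°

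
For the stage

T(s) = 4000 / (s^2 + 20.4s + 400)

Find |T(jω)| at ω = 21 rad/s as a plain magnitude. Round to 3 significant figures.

At s = jω = j21:
quadratic: (j21)² + 20.4·j21 + 400 = -41 + j428.4 → |·| ≈ 430.36, ∠ ≈ 95.47°
|T| = 4000 / 430.36 ≈ 9.2945

9.29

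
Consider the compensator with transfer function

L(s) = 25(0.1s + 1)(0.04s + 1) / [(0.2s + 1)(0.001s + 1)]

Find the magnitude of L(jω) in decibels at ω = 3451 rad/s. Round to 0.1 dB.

53.6 dB

At ω = 3451 rad/s:
zero (1 + j3451·0.1) = 1 + j345.1 → |·| ≈ 345.1, ∠ ≈ 89.83°
zero (1 + j3451·0.04) = 1 + j138.04 → |·| ≈ 138.04, ∠ ≈ 89.58°
pole (1 + j3451·0.2) = 1 + j690.2 → |·| ≈ 690.2, ∠ ≈ 89.92°
pole (1 + j3451·0.001) = 1 + j3.451 → |·| ≈ 3.593, ∠ ≈ 73.84°
|L| = 25 · 345.1 · 138.04 / (690.2 · 3.593) ≈ 480.24
Gain = 20 log₁₀(480.24) ≈ 53.63 dB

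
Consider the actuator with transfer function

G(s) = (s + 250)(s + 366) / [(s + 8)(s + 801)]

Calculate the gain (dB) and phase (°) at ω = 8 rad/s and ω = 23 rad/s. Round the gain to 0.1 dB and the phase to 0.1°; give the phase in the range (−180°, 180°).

At s = jω = j8:
zero (s+250): 250 + j8 → |·| = √(250²+8²) = √62564 ≈ 250.13, ∠ = arctan(8/250) ≈ 1.83°
zero (s+366): 366 + j8 → |·| = √(366²+8²) = √134020 ≈ 366.09, ∠ = arctan(8/366) ≈ 1.25°
pole (s+8): 8 + j8 → |·| = √(8²+8²) = √128 ≈ 11.314, ∠ = arctan(8/8) ≈ 45.00°
pole (s+801): 801 + j8 → |·| = √(801²+8²) = √641665 ≈ 801.04, ∠ = arctan(8/801) ≈ 0.57°
|G| = 1 · 91570 / 9063 ≈ 10.104
Gain = 20 log₁₀(10.104) ≈ 20.09 dB
∠G = 3.08° − 45.57° = -42.49°

At s = jω = j23:
zero (s+250): 250 + j23 → |·| = √(250²+23²) = √63029 ≈ 251.06, ∠ = arctan(23/250) ≈ 5.26°
zero (s+366): 366 + j23 → |·| = √(366²+23²) = √134485 ≈ 366.72, ∠ = arctan(23/366) ≈ 3.60°
pole (s+8): 8 + j23 → |·| = √(8²+23²) = √593 ≈ 24.352, ∠ = arctan(23/8) ≈ 70.82°
pole (s+801): 801 + j23 → |·| = √(801²+23²) = √642130 ≈ 801.33, ∠ = arctan(23/801) ≈ 1.64°
|G| = 1 · 92069 / 19514 ≈ 4.7181
Gain = 20 log₁₀(4.7181) ≈ 13.48 dB
∠G = 8.86° − 72.46° = -63.60°

ω = 8: 20.1 dB, -42.5°; ω = 23: 13.5 dB, -63.6°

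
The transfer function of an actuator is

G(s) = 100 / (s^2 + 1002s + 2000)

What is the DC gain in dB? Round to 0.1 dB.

G(0) = 100 / 2000 = 0.05
20 log₁₀(0.05) ≈ -26.02 dB

-26.0 dB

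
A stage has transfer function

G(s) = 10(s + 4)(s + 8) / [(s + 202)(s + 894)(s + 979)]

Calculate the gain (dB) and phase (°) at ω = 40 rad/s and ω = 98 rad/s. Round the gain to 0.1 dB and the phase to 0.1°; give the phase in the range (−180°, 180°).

At s = jω = j40:
zero (s+4): 4 + j40 → |·| = √(4²+40²) = √1616 ≈ 40.2, ∠ = arctan(40/4) ≈ 84.29°
zero (s+8): 8 + j40 → |·| = √(8²+40²) = √1664 ≈ 40.792, ∠ = arctan(40/8) ≈ 78.69°
pole (s+202): 202 + j40 → |·| = √(202²+40²) = √42404 ≈ 205.92, ∠ = arctan(40/202) ≈ 11.20°
pole (s+894): 894 + j40 → |·| = √(894²+40²) = √800836 ≈ 894.89, ∠ = arctan(40/894) ≈ 2.56°
pole (s+979): 979 + j40 → |·| = √(979²+40²) = √960041 ≈ 979.82, ∠ = arctan(40/979) ≈ 2.34°
|G| = 10 · 1639.8 / 1.8056e+08 ≈ 9.0817e-05
Gain = 20 log₁₀(9.0817e-05) ≈ -80.84 dB
∠G = 162.98° − 16.10° = 146.88°

At s = jω = j98:
zero (s+4): 4 + j98 → |·| = √(4²+98²) = √9620 ≈ 98.082, ∠ = arctan(98/4) ≈ 87.66°
zero (s+8): 8 + j98 → |·| = √(8²+98²) = √9668 ≈ 98.326, ∠ = arctan(98/8) ≈ 85.33°
pole (s+202): 202 + j98 → |·| = √(202²+98²) = √50408 ≈ 224.52, ∠ = arctan(98/202) ≈ 25.88°
pole (s+894): 894 + j98 → |·| = √(894²+98²) = √808840 ≈ 899.36, ∠ = arctan(98/894) ≈ 6.26°
pole (s+979): 979 + j98 → |·| = √(979²+98²) = √968045 ≈ 983.89, ∠ = arctan(98/979) ≈ 5.72°
|G| = 10 · 9644 / 1.9867e+08 ≈ 0.00048543
Gain = 20 log₁₀(0.00048543) ≈ -66.28 dB
∠G = 172.99° − 37.86° = 135.13°

ω = 40: -80.8 dB, 146.9°; ω = 98: -66.3 dB, 135.1°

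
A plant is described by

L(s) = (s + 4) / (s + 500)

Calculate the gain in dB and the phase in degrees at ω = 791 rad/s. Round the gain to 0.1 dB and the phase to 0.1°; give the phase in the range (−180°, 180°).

Substitute s = j791:
Numerator: (j791) + 4 = 4 + j791
Denominator: (j791) + 500 = 500 + j791
|N| = √(4² + 791²) ≈ 791.01, ∠N ≈ 89.71°
|D| = √(500² + 791²) ≈ 935.78, ∠D ≈ 57.70°
|L| = 791.01 / 935.78 ≈ 0.84529
Gain = 20 log₁₀(0.84529) ≈ -1.46 dB
∠L = 89.71° − 57.70° = 32.01°

-1.5 dB, 32.0°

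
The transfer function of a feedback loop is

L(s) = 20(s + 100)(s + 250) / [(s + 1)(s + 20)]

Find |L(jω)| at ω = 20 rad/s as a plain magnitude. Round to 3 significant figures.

At s = jω = j20:
zero (s+100): 100 + j20 → |·| = √(100²+20²) = √10400 ≈ 101.98, ∠ = arctan(20/100) ≈ 11.31°
zero (s+250): 250 + j20 → |·| = √(250²+20²) = √62900 ≈ 250.8, ∠ = arctan(20/250) ≈ 4.57°
pole (s+1): 1 + j20 → |·| = √(1²+20²) = √401 ≈ 20.025, ∠ = arctan(20/1) ≈ 87.14°
pole (s+20): 20 + j20 → |·| = √(20²+20²) = √800 ≈ 28.284, ∠ = arctan(20/20) ≈ 45.00°
|L| = 20 · 25577 / 566.39 ≈ 903.16

903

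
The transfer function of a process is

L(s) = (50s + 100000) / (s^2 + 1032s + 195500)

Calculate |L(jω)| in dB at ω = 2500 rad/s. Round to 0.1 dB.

-32.3 dB

Substitute s = j2500:
Numerator: 50(j2500) + 100000 = 100000 + j125000
Denominator: (j2500)^2 + 1032(j2500) + 195500 = -6054500 + j2580000
|N| = √(100000² + 125000²) ≈ 1.6008e+05, ∠N ≈ 51.34°
|D| = √(6054500² + 2580000²) ≈ 6.5813e+06, ∠D ≈ 156.92°
|L| = 1.6008e+05 / 6.5813e+06 ≈ 0.024323
Gain = 20 log₁₀(0.024323) ≈ -32.28 dB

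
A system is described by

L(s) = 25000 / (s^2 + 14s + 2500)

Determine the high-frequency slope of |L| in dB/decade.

-40 dB/decade

Each pole contributes −20 dB/decade at high frequency; each zero contributes +20 dB/decade.
Net: 0 zero(s) − 2 pole(s) → -40 dB/decade.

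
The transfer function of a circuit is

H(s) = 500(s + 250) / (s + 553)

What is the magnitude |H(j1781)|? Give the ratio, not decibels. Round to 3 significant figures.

482

At s = jω = j1781:
zero (s+250): 250 + j1781 → |·| = √(250²+1781²) = √3234461 ≈ 1798.5, ∠ = arctan(1781/250) ≈ 82.01°
pole (s+553): 553 + j1781 → |·| = √(553²+1781²) = √3477770 ≈ 1864.9, ∠ = arctan(1781/553) ≈ 72.75°
|H| = 500 · 1798.5 / 1864.9 ≈ 482.2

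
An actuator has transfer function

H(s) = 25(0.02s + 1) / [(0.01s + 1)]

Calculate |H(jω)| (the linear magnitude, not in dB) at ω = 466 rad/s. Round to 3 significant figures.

49.2

At ω = 466 rad/s:
zero (1 + j466·0.02) = 1 + j9.32 → |·| ≈ 9.3735, ∠ ≈ 83.88°
pole (1 + j466·0.01) = 1 + j4.66 → |·| ≈ 4.7661, ∠ ≈ 77.89°
|H| = 25 · 9.3735 / (4.7661) ≈ 49.168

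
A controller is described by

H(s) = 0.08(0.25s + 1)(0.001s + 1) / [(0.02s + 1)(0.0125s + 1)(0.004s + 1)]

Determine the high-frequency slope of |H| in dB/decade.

-20 dB/decade

Each pole contributes −20 dB/decade at high frequency; each zero contributes +20 dB/decade.
Net: 2 zero(s) − 3 pole(s) → -20 dB/decade.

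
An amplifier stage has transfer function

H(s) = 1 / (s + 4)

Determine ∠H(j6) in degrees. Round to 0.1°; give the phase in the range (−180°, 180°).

At s = jω = j6:
pole (s+4): 4 + j6 → |·| = √(4²+6²) = √52 ≈ 7.2111, ∠ = arctan(6/4) ≈ 56.31°
∠H = 0.00° − 56.31° = -56.31°

-56.3°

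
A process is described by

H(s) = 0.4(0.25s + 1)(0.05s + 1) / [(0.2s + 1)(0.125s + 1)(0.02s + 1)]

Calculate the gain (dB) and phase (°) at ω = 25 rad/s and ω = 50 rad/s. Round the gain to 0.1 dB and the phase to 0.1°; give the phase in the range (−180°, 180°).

ω = 25: -13.3 dB, -45.3°; ω = 50: -16.5 dB, -56.6°

At ω = 25 rad/s:
zero (1 + j25·0.25) = 1 + j6.25 → |·| ≈ 6.3295, ∠ ≈ 80.91°
zero (1 + j25·0.05) = 1 + j1.25 → |·| ≈ 1.6008, ∠ ≈ 51.34°
pole (1 + j25·0.2) = 1 + j5 → |·| ≈ 5.099, ∠ ≈ 78.69°
pole (1 + j25·0.125) = 1 + j3.125 → |·| ≈ 3.2811, ∠ ≈ 72.26°
pole (1 + j25·0.02) = 1 + j0.5 → |·| ≈ 1.118, ∠ ≈ 26.57°
|H| = 0.4 · 6.3295 · 1.6008 / (5.099 · 3.2811 · 1.118) ≈ 0.21668
Gain = 20 log₁₀(0.21668) ≈ -13.28 dB
∠H = (80.91° + 51.34°) − (78.69° + 72.26° + 26.57°) = -45.27°

At ω = 50 rad/s:
zero (1 + j50·0.25) = 1 + j12.5 → |·| ≈ 12.54, ∠ ≈ 85.43°
zero (1 + j50·0.05) = 1 + j2.5 → |·| ≈ 2.6926, ∠ ≈ 68.20°
pole (1 + j50·0.2) = 1 + j10 → |·| ≈ 10.05, ∠ ≈ 84.29°
pole (1 + j50·0.125) = 1 + j6.25 → |·| ≈ 6.3295, ∠ ≈ 80.91°
pole (1 + j50·0.02) = 1 + j1 → |·| ≈ 1.4142, ∠ ≈ 45.00°
|H| = 0.4 · 12.54 · 2.6926 / (10.05 · 6.3295 · 1.4142) ≈ 0.15014
Gain = 20 log₁₀(0.15014) ≈ -16.47 dB
∠H = (85.43° + 68.20°) − (84.29° + 80.91° + 45.00°) = -56.57°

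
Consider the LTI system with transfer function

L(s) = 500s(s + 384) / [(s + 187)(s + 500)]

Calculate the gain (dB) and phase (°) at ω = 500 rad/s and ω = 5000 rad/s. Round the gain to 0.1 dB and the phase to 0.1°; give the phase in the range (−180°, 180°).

At s = jω = j500:
zero (s+384): 384 + j500 → |·| = √(384²+500²) = √397456 ≈ 630.44, ∠ = arctan(500/384) ≈ 52.48°
zero at origin: s = j500 → |·| = 500, ∠ = 90.00°
pole (s+187): 187 + j500 → |·| = √(187²+500²) = √284969 ≈ 533.82, ∠ = arctan(500/187) ≈ 69.49°
pole (s+500): 500 + j500 → |·| = √(500²+500²) = √500000 ≈ 707.11, ∠ = arctan(500/500) ≈ 45.00°
|L| = 500 · 3.1522e+05 / 3.7747e+05 ≈ 417.54
Gain = 20 log₁₀(417.54) ≈ 52.41 dB
∠L = 142.48° − 114.49° = 27.99°

At s = jω = j5000:
zero (s+384): 384 + j5000 → |·| = √(384²+5000²) = √25147456 ≈ 5014.7, ∠ = arctan(5000/384) ≈ 85.61°
zero at origin: s = j5000 → |·| = 5000, ∠ = 90.00°
pole (s+187): 187 + j5000 → |·| = √(187²+5000²) = √25034969 ≈ 5003.5, ∠ = arctan(5000/187) ≈ 87.86°
pole (s+500): 500 + j5000 → |·| = √(500²+5000²) = √25250000 ≈ 5024.9, ∠ = arctan(5000/500) ≈ 84.29°
|L| = 500 · 2.5074e+07 / 2.5142e+07 ≈ 498.65
Gain = 20 log₁₀(498.65) ≈ 53.96 dB
∠L = 175.61° − 172.15° = 3.46°

ω = 500: 52.4 dB, 28.0°; ω = 5000: 54.0 dB, 3.5°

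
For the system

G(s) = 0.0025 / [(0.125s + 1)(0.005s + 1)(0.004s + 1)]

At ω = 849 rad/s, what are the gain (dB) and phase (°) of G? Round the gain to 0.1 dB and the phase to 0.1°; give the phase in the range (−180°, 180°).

-116.3 dB, 120.2°

At ω = 849 rad/s:
pole (1 + j849·0.125) = 1 + j106.125 → |·| ≈ 106.13, ∠ ≈ 89.46°
pole (1 + j849·0.005) = 1 + j4.245 → |·| ≈ 4.3612, ∠ ≈ 76.74°
pole (1 + j849·0.004) = 1 + j3.396 → |·| ≈ 3.5402, ∠ ≈ 73.59°
|G| = 0.0025 · 1 / (106.13 · 4.3612 · 3.5402) ≈ 1.5257e-06
Gain = 20 log₁₀(1.5257e-06) ≈ -116.33 dB
∠G = (0°) − (89.46° + 76.74° + 73.59°) = -239.79° ≡ 120.21° (principal value)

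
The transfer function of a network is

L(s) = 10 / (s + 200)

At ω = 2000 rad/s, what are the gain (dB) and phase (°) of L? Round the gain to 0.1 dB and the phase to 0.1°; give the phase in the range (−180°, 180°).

-46.1 dB, -84.3°

At s = jω = j2000:
pole (s+200): 200 + j2000 → |·| = √(200²+2000²) = √4040000 ≈ 2010, ∠ = arctan(2000/200) ≈ 84.29°
|L| = 10 / 2010 ≈ 0.0049751
Gain = 20 log₁₀(0.0049751) ≈ -46.06 dB
∠L = 0.00° − 84.29° = -84.29°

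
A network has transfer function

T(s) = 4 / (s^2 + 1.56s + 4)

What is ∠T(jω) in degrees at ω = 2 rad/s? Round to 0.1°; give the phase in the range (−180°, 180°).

At s = jω = j2:
quadratic: (j2)² + 1.56·j2 + 4 = 0 + j3.12 → |·| ≈ 3.12, ∠ ≈ 90.00°
∠T = 0.00° − 90.00° = -90.00°

-90.0°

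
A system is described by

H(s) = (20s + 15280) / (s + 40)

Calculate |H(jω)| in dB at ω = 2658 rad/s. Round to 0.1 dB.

26.4 dB

Substitute s = j2658:
Numerator: 20(j2658) + 15280 = 15280 + j53160
Denominator: (j2658) + 40 = 40 + j2658
|N| = √(15280² + 53160²) ≈ 55312, ∠N ≈ 73.96°
|D| = √(40² + 2658²) ≈ 2658.3, ∠D ≈ 89.14°
|H| = 55312 / 2658.3 ≈ 20.807
Gain = 20 log₁₀(20.807) ≈ 26.36 dB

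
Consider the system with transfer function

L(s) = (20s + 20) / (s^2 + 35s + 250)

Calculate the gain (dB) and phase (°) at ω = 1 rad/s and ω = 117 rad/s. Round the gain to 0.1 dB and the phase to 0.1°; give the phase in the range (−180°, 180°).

ω = 1: -19.0 dB, 37.0°; ω = 117: -15.6 dB, -73.5°

Substitute s = j1:
Numerator: 20(j1) + 20 = 20 + j20
Denominator: (j1)^2 + 35(j1) + 250 = 249 + j35
|N| = √(20² + 20²) ≈ 28.284, ∠N ≈ 45.00°
|D| = √(249² + 35²) ≈ 251.45, ∠D ≈ 8.00°
|L| = 28.284 / 251.45 ≈ 0.11248
Gain = 20 log₁₀(0.11248) ≈ -18.98 dB
∠L = 45.00° − 8.00° = 37.00°

Substitute s = j117:
Numerator: 20(j117) + 20 = 20 + j2340
Denominator: (j117)^2 + 35(j117) + 250 = -13439 + j4095
|N| = √(20² + 2340²) ≈ 2340.1, ∠N ≈ 89.51°
|D| = √(13439² + 4095²) ≈ 14049, ∠D ≈ 163.05°
|L| = 2340.1 / 14049 ≈ 0.16657
Gain = 20 log₁₀(0.16657) ≈ -15.57 dB
∠L = 89.51° − 163.05° = -73.54°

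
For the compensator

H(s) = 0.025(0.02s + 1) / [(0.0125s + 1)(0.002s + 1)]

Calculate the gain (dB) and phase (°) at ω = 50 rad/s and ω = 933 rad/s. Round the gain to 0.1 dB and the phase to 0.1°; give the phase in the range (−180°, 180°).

ω = 50: -30.5 dB, 7.3°; ω = 933: -34.5 dB, -60.0°

At ω = 50 rad/s:
zero (1 + j50·0.02) = 1 + j1 → |·| ≈ 1.4142, ∠ ≈ 45.00°
pole (1 + j50·0.0125) = 1 + j0.625 → |·| ≈ 1.1792, ∠ ≈ 32.01°
pole (1 + j50·0.002) = 1 + j0.1 → |·| ≈ 1.005, ∠ ≈ 5.71°
|H| = 0.025 · 1.4142 / (1.1792 · 1.005) ≈ 0.029833
Gain = 20 log₁₀(0.029833) ≈ -30.51 dB
∠H = (45.00°) − (32.01° + 5.71°) = 7.28°

At ω = 933 rad/s:
zero (1 + j933·0.02) = 1 + j18.66 → |·| ≈ 18.687, ∠ ≈ 86.93°
pole (1 + j933·0.0125) = 1 + j11.6625 → |·| ≈ 11.705, ∠ ≈ 85.10°
pole (1 + j933·0.002) = 1 + j1.866 → |·| ≈ 2.1171, ∠ ≈ 61.81°
|H| = 0.025 · 18.687 / (11.705 · 2.1171) ≈ 0.018852
Gain = 20 log₁₀(0.018852) ≈ -34.49 dB
∠H = (86.93°) − (85.10° + 61.81°) = -59.98°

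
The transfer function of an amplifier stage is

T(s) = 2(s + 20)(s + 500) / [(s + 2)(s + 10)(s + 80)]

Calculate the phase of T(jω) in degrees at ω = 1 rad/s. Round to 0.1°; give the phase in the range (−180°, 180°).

At s = jω = j1:
zero (s+20): 20 + j1 → |·| = √(20²+1²) = √401 ≈ 20.025, ∠ = arctan(1/20) ≈ 2.86°
zero (s+500): 500 + j1 → |·| = √(500²+1²) = √250001 ≈ 500, ∠ = arctan(1/500) ≈ 0.11°
pole (s+2): 2 + j1 → |·| = √(2²+1²) = √5 ≈ 2.2361, ∠ = arctan(1/2) ≈ 26.57°
pole (s+10): 10 + j1 → |·| = √(10²+1²) = √101 ≈ 10.05, ∠ = arctan(1/10) ≈ 5.71°
pole (s+80): 80 + j1 → |·| = √(80²+1²) = √6401 ≈ 80.006, ∠ = arctan(1/80) ≈ 0.72°
∠T = 2.97° − 33.00° = -30.03°

-30.0°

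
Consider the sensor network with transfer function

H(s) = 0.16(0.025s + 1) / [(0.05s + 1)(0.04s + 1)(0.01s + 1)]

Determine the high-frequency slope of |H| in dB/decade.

Each pole contributes −20 dB/decade at high frequency; each zero contributes +20 dB/decade.
Net: 1 zero(s) − 3 pole(s) → -40 dB/decade.

-40 dB/decade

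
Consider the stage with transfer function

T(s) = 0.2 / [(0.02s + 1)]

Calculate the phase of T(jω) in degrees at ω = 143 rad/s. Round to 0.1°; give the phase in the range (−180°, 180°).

At ω = 143 rad/s:
pole (1 + j143·0.02) = 1 + j2.86 → |·| ≈ 3.0298, ∠ ≈ 70.73°
∠T = (0°) − (70.73°) = -70.73°

-70.7°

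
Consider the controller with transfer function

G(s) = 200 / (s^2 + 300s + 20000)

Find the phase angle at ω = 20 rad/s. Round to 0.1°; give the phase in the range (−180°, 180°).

Substitute s = j20:
Numerator: 200 = 200 + j0
Denominator: (j20)^2 + 300(j20) + 20000 = 19600 + j6000
|N| = √(200² + 0²) ≈ 200, ∠N ≈ 0.00°
|D| = √(19600² + 6000²) ≈ 20498, ∠D ≈ 17.02°
∠G = 0.00° − 17.02° = -17.02°

-17.0°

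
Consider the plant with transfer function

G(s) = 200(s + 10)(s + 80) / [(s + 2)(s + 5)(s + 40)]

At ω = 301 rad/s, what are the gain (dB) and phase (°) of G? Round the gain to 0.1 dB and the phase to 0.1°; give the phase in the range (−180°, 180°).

At s = jω = j301:
zero (s+10): 10 + j301 → |·| = √(10²+301²) = √90701 ≈ 301.17, ∠ = arctan(301/10) ≈ 88.10°
zero (s+80): 80 + j301 → |·| = √(80²+301²) = √97001 ≈ 311.45, ∠ = arctan(301/80) ≈ 75.12°
pole (s+2): 2 + j301 → |·| = √(2²+301²) = √90605 ≈ 301.01, ∠ = arctan(301/2) ≈ 89.62°
pole (s+5): 5 + j301 → |·| = √(5²+301²) = √90626 ≈ 301.04, ∠ = arctan(301/5) ≈ 89.05°
pole (s+40): 40 + j301 → |·| = √(40²+301²) = √92201 ≈ 303.65, ∠ = arctan(301/40) ≈ 82.43°
|G| = 200 · 93799 / 2.7516e+07 ≈ 0.68178
Gain = 20 log₁₀(0.68178) ≈ -3.33 dB
∠G = 163.22° − 261.10° = -97.88°

-3.3 dB, -97.9°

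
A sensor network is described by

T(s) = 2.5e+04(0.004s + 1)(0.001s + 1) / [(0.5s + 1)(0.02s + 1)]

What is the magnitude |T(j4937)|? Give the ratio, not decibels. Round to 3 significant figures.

At ω = 4937 rad/s:
zero (1 + j4937·0.004) = 1 + j19.748 → |·| ≈ 19.773, ∠ ≈ 87.10°
zero (1 + j4937·0.001) = 1 + j4.937 → |·| ≈ 5.0373, ∠ ≈ 78.55°
pole (1 + j4937·0.5) = 1 + j2468.5 → |·| ≈ 2468.5, ∠ ≈ 89.98°
pole (1 + j4937·0.02) = 1 + j98.74 → |·| ≈ 98.745, ∠ ≈ 89.42°
|T| = 2.5e+04 · 19.773 · 5.0373 / (2468.5 · 98.745) ≈ 10.216

10.2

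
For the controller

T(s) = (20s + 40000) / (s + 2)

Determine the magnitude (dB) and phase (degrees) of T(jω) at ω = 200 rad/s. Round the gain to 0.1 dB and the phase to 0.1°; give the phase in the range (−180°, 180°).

46.1 dB, -83.7°

Substitute s = j200:
Numerator: 20(j200) + 40000 = 40000 + j4000
Denominator: (j200) + 2 = 2 + j200
|N| = √(40000² + 4000²) ≈ 40200, ∠N ≈ 5.71°
|D| = √(2² + 200²) ≈ 200.01, ∠D ≈ 89.43°
|T| = 40200 / 200.01 ≈ 200.99
Gain = 20 log₁₀(200.99) ≈ 46.06 dB
∠T = 5.71° − 89.43° = -83.72°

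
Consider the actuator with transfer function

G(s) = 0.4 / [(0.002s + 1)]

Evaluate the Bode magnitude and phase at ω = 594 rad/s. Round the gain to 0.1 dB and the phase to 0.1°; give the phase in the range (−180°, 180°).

-11.8 dB, -49.9°

At ω = 594 rad/s:
pole (1 + j594·0.002) = 1 + j1.188 → |·| ≈ 1.5529, ∠ ≈ 49.91°
|G| = 0.4 · 1 / (1.5529) ≈ 0.25758
Gain = 20 log₁₀(0.25758) ≈ -11.78 dB
∠G = (0°) − (49.91°) = -49.91°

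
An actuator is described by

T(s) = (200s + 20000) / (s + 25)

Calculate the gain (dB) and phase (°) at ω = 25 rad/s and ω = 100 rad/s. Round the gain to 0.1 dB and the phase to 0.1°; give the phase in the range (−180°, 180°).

ω = 25: 55.3 dB, -31.0°; ω = 100: 48.8 dB, -31.0°

Substitute s = j25:
Numerator: 200(j25) + 20000 = 20000 + j5000
Denominator: (j25) + 25 = 25 + j25
|N| = √(20000² + 5000²) ≈ 20616, ∠N ≈ 14.04°
|D| = √(25² + 25²) ≈ 35.355, ∠D ≈ 45.00°
|T| = 20616 / 35.355 ≈ 583.11
Gain = 20 log₁₀(583.11) ≈ 55.32 dB
∠T = 14.04° − 45.00° = -30.96°

Substitute s = j100:
Numerator: 200(j100) + 20000 = 20000 + j20000
Denominator: (j100) + 25 = 25 + j100
|N| = √(20000² + 20000²) ≈ 28284, ∠N ≈ 45.00°
|D| = √(25² + 100²) ≈ 103.08, ∠D ≈ 75.96°
|T| = 28284 / 103.08 ≈ 274.39
Gain = 20 log₁₀(274.39) ≈ 48.77 dB
∠T = 45.00° − 75.96° = -30.96°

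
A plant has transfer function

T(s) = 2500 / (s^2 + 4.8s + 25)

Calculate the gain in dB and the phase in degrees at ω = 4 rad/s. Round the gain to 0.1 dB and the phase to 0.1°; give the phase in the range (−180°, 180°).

41.4 dB, -64.9°

At s = jω = j4:
quadratic: (j4)² + 4.8·j4 + 25 = 9 + j19.2 → |·| ≈ 21.205, ∠ ≈ 64.89°
|T| = 2500 / 21.205 ≈ 117.9
Gain = 20 log₁₀(117.9) ≈ 41.43 dB
∠T = 0.00° − 64.89° = -64.89°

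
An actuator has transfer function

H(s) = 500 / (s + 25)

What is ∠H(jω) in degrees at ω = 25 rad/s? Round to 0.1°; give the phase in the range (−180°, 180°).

-45.0°

Substitute s = j25:
Numerator: 500 = 500 + j0
Denominator: (j25) + 25 = 25 + j25
|N| = √(500² + 0²) ≈ 500, ∠N ≈ 0.00°
|D| = √(25² + 25²) ≈ 35.355, ∠D ≈ 45.00°
∠H = 0.00° − 45.00° = -45.00°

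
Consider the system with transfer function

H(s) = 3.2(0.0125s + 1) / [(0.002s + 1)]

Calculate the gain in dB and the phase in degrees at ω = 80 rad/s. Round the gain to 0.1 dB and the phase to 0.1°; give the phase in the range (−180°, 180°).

13.0 dB, 35.9°

At ω = 80 rad/s:
zero (1 + j80·0.0125) = 1 + j1 → |·| ≈ 1.4142, ∠ ≈ 45.00°
pole (1 + j80·0.002) = 1 + j0.16 → |·| ≈ 1.0127, ∠ ≈ 9.09°
|H| = 3.2 · 1.4142 / (1.0127) ≈ 4.4687
Gain = 20 log₁₀(4.4687) ≈ 13.00 dB
∠H = (45.00°) − (9.09°) = 35.91°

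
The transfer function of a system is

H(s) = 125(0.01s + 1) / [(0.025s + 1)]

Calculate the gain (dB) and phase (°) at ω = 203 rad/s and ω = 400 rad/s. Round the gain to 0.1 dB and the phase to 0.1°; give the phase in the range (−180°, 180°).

ω = 203: 34.8 dB, -15.1°; ω = 400: 34.2 dB, -8.3°

At ω = 203 rad/s:
zero (1 + j203·0.01) = 1 + j2.03 → |·| ≈ 2.2629, ∠ ≈ 63.77°
pole (1 + j203·0.025) = 1 + j5.075 → |·| ≈ 5.1726, ∠ ≈ 78.85°
|H| = 125 · 2.2629 / (5.1726) ≈ 54.685
Gain = 20 log₁₀(54.685) ≈ 34.76 dB
∠H = (63.77°) − (78.85°) = -15.08°

At ω = 400 rad/s:
zero (1 + j400·0.01) = 1 + j4 → |·| ≈ 4.1231, ∠ ≈ 75.96°
pole (1 + j400·0.025) = 1 + j10 → |·| ≈ 10.05, ∠ ≈ 84.29°
|H| = 125 · 4.1231 / (10.05) ≈ 51.282
Gain = 20 log₁₀(51.282) ≈ 34.20 dB
∠H = (75.96°) − (84.29°) = -8.33°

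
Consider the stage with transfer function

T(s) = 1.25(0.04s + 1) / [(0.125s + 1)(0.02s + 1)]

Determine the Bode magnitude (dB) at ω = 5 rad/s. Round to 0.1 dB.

At ω = 5 rad/s:
zero (1 + j5·0.04) = 1 + j0.2 → |·| ≈ 1.0198, ∠ ≈ 11.31°
pole (1 + j5·0.125) = 1 + j0.625 → |·| ≈ 1.1792, ∠ ≈ 32.01°
pole (1 + j5·0.02) = 1 + j0.1 → |·| ≈ 1.005, ∠ ≈ 5.71°
|T| = 1.25 · 1.0198 / (1.1792 · 1.005) ≈ 1.0757
Gain = 20 log₁₀(1.0757) ≈ 0.63 dB

0.6 dB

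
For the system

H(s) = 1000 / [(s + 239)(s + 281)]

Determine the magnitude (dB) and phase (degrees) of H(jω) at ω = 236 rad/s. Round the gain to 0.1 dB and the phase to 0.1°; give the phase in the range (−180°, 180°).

-41.8 dB, -84.7°

At s = jω = j236:
pole (s+239): 239 + j236 → |·| = √(239²+236²) = √112817 ≈ 335.88, ∠ = arctan(236/239) ≈ 44.64°
pole (s+281): 281 + j236 → |·| = √(281²+236²) = √134657 ≈ 366.96, ∠ = arctan(236/281) ≈ 40.03°
|H| = 1000 / 1.2325e+05 ≈ 0.0081136
Gain = 20 log₁₀(0.0081136) ≈ -41.82 dB
∠H = 0.00° − 84.67° = -84.67°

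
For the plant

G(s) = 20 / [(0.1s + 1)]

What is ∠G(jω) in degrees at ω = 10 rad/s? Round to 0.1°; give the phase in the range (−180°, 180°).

-45.0°

At ω = 10 rad/s:
pole (1 + j10·0.1) = 1 + j1 → |·| ≈ 1.4142, ∠ ≈ 45.00°
∠G = (0°) − (45.00°) = -45.00°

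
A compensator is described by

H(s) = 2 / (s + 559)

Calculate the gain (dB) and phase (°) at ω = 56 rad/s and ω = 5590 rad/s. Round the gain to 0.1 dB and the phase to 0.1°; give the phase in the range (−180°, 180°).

Substitute s = j56:
Numerator: 2 = 2 + j0
Denominator: (j56) + 559 = 559 + j56
|N| = √(2² + 0²) ≈ 2, ∠N ≈ 0.00°
|D| = √(559² + 56²) ≈ 561.8, ∠D ≈ 5.72°
|H| = 2 / 561.8 ≈ 0.00356
Gain = 20 log₁₀(0.00356) ≈ -48.97 dB
∠H = 0.00° − 5.72° = -5.72°

Substitute s = j5590:
Numerator: 2 = 2 + j0
Denominator: (j5590) + 559 = 559 + j5590
|N| = √(2² + 0²) ≈ 2, ∠N ≈ 0.00°
|D| = √(559² + 5590²) ≈ 5617.9, ∠D ≈ 84.29°
|H| = 2 / 5617.9 ≈ 0.000356
Gain = 20 log₁₀(0.000356) ≈ -68.97 dB
∠H = 0.00° − 84.29° = -84.29°

ω = 56: -49.0 dB, -5.7°; ω = 5590: -69.0 dB, -84.3°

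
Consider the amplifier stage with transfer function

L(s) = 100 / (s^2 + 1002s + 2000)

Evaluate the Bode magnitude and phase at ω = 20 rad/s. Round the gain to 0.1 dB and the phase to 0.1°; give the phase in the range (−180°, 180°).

Substitute s = j20:
Numerator: 100 = 100 + j0
Denominator: (j20)^2 + 1002(j20) + 2000 = 1600 + j20040
|N| = √(100² + 0²) ≈ 100, ∠N ≈ 0.00°
|D| = √(1600² + 20040²) ≈ 20104, ∠D ≈ 85.44°
|L| = 100 / 20104 ≈ 0.0049741
Gain = 20 log₁₀(0.0049741) ≈ -46.07 dB
∠L = 0.00° − 85.44° = -85.44°

-46.1 dB, -85.4°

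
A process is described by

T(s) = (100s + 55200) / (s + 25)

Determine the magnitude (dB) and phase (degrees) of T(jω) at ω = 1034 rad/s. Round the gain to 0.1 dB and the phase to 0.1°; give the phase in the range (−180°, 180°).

41.1 dB, -26.7°

Substitute s = j1034:
Numerator: 100(j1034) + 55200 = 55200 + j103400
Denominator: (j1034) + 25 = 25 + j1034
|N| = √(55200² + 103400²) ≈ 1.1721e+05, ∠N ≈ 61.90°
|D| = √(25² + 1034²) ≈ 1034.3, ∠D ≈ 88.61°
|T| = 1.1721e+05 / 1034.3 ≈ 113.32
Gain = 20 log₁₀(113.32) ≈ 41.09 dB
∠T = 61.90° − 88.61° = -26.71°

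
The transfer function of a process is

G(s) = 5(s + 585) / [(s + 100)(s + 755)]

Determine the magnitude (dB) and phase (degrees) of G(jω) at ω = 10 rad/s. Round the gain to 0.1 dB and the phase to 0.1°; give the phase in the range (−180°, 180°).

At s = jω = j10:
zero (s+585): 585 + j10 → |·| = √(585²+10²) = √342325 ≈ 585.09, ∠ = arctan(10/585) ≈ 0.98°
pole (s+100): 100 + j10 → |·| = √(100²+10²) = √10100 ≈ 100.5, ∠ = arctan(10/100) ≈ 5.71°
pole (s+755): 755 + j10 → |·| = √(755²+10²) = √570125 ≈ 755.07, ∠ = arctan(10/755) ≈ 0.76°
|G| = 5 · 585.09 / 75885 ≈ 0.038551
Gain = 20 log₁₀(0.038551) ≈ -28.28 dB
∠G = 0.98° − 6.47° = -5.49°

-28.3 dB, -5.5°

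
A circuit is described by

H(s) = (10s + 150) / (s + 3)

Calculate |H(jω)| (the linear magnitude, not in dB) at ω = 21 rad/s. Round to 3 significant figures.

Substitute s = j21:
Numerator: 10(j21) + 150 = 150 + j210
Denominator: (j21) + 3 = 3 + j21
|N| = √(150² + 210²) ≈ 258.07, ∠N ≈ 54.46°
|D| = √(3² + 21²) ≈ 21.213, ∠D ≈ 81.87°
|H| = 258.07 / 21.213 ≈ 12.166

12.2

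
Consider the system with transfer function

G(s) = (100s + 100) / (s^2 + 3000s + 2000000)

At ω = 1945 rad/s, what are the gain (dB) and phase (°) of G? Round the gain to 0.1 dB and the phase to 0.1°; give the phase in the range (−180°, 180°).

Substitute s = j1945:
Numerator: 100(j1945) + 100 = 100 + j194500
Denominator: (j1945)^2 + 3000(j1945) + 2000000 = -1783025 + j5835000
|N| = √(100² + 194500²) ≈ 1.945e+05, ∠N ≈ 89.97°
|D| = √(1783025² + 5835000²) ≈ 6.1013e+06, ∠D ≈ 106.99°
|G| = 1.945e+05 / 6.1013e+06 ≈ 0.031878
Gain = 20 log₁₀(0.031878) ≈ -29.93 dB
∠G = 89.97° − 106.99° = -17.02°

-29.9 dB, -17.0°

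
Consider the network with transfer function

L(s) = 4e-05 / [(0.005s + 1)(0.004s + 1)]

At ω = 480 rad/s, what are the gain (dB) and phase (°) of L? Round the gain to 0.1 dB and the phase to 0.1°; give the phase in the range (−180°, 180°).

At ω = 480 rad/s:
pole (1 + j480·0.005) = 1 + j2.4 → |·| ≈ 2.6, ∠ ≈ 67.38°
pole (1 + j480·0.004) = 1 + j1.92 → |·| ≈ 2.1648, ∠ ≈ 62.49°
|L| = 4e-05 · 1 / (2.6 · 2.1648) ≈ 7.1067e-06
Gain = 20 log₁₀(7.1067e-06) ≈ -102.97 dB
∠L = (0°) − (67.38° + 62.49°) = -129.87°

-103.0 dB, -129.9°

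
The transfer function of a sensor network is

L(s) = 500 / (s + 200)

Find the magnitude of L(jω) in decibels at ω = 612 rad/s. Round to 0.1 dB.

Substitute s = j612:
Numerator: 500 = 500 + j0
Denominator: (j612) + 200 = 200 + j612
|N| = √(500² + 0²) ≈ 500, ∠N ≈ 0.00°
|D| = √(200² + 612²) ≈ 643.85, ∠D ≈ 71.90°
|L| = 500 / 643.85 ≈ 0.77658
Gain = 20 log₁₀(0.77658) ≈ -2.20 dB

-2.2 dB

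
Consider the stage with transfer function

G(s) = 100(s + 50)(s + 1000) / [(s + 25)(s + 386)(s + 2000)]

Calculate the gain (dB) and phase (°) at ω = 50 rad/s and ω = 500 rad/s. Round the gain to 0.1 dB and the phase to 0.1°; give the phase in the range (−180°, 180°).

At s = jω = j50:
zero (s+50): 50 + j50 → |·| = √(50²+50²) = √5000 ≈ 70.711, ∠ = arctan(50/50) ≈ 45.00°
zero (s+1000): 1000 + j50 → |·| = √(1000²+50²) = √1002500 ≈ 1001.2, ∠ = arctan(50/1000) ≈ 2.86°
pole (s+25): 25 + j50 → |·| = √(25²+50²) = √3125 ≈ 55.902, ∠ = arctan(50/25) ≈ 63.43°
pole (s+386): 386 + j50 → |·| = √(386²+50²) = √151496 ≈ 389.22, ∠ = arctan(50/386) ≈ 7.38°
pole (s+2000): 2000 + j50 → |·| = √(2000²+50²) = √4002500 ≈ 2000.6, ∠ = arctan(50/2000) ≈ 1.43°
|G| = 100 · 70796 / 4.3529e+07 ≈ 0.16264
Gain = 20 log₁₀(0.16264) ≈ -15.78 dB
∠G = 47.86° − 72.24° = -24.38°

At s = jω = j500:
zero (s+50): 50 + j500 → |·| = √(50²+500²) = √252500 ≈ 502.49, ∠ = arctan(500/50) ≈ 84.29°
zero (s+1000): 1000 + j500 → |·| = √(1000²+500²) = √1250000 ≈ 1118, ∠ = arctan(500/1000) ≈ 26.57°
pole (s+25): 25 + j500 → |·| = √(25²+500²) = √250625 ≈ 500.62, ∠ = arctan(500/25) ≈ 87.14°
pole (s+386): 386 + j500 → |·| = √(386²+500²) = √398996 ≈ 631.66, ∠ = arctan(500/386) ≈ 52.33°
pole (s+2000): 2000 + j500 → |·| = √(2000²+500²) = √4250000 ≈ 2061.6, ∠ = arctan(500/2000) ≈ 14.04°
|G| = 100 · 5.6178e+05 / 6.5192e+08 ≈ 0.086173
Gain = 20 log₁₀(0.086173) ≈ -21.29 dB
∠G = 110.86° − 153.51° = -42.65°

ω = 50: -15.8 dB, -24.4°; ω = 500: -21.3 dB, -42.7°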